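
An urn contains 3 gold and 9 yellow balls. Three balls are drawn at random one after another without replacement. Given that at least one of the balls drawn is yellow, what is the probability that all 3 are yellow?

28/73

P(all 3 yellow) = C(9,3)/C(12,3) = 21/55; P(at least one yellow) = 1 − C(3,3)/C(12,3) = 219/220.
Since 'all 3 yellow' ⊆ 'at least one yellow', P(all 3 | at least one) = 21/55 / 219/220 = 28/73 ≈ 0.3836.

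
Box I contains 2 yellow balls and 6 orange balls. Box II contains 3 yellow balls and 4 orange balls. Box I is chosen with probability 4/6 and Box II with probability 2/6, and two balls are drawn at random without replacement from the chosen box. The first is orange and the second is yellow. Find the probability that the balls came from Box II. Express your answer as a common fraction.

P(E | Box I) = 3/14; P(E | Box II) = 2/7.
P(E) = 2/3·3/14 + 1/3·2/7 = 5/21.
By Bayes' rule, P(Box II | E) = 2/21 / 5/21 = 2/5 ≈ 0.4000.

2/5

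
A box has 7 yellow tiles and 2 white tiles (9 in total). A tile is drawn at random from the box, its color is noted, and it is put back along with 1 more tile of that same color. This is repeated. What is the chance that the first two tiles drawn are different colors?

14/45

Either yellow then white, or white then yellow; after the first draw the total is 10.
P = (7/9)·(2/10) + (2/9)·(7/10) = 14/45 ≈ 0.3111.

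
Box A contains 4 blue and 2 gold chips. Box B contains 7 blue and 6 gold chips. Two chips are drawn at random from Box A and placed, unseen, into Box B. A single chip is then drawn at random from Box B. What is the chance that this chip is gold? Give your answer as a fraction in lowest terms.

Condition on how many of the transferred chips are gold (from Box A: 2 gold of 6; then Box B has 15 total).
  0 gold: C(2,0)C(4,2)/C(6,2) = 2/5; then P = 6/15
  1 gold: C(2,1)C(4,1)/C(6,2) = 8/15; then P = 7/15
  2 gold: C(2,2)C(4,0)/C(6,2) = 1/15; then P = 8/15
P(gold from Box B) = 4/9 ≈ 0.4444.

4/9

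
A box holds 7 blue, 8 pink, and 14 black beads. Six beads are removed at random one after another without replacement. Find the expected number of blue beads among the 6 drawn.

By linearity of expectation, E[X] = Σ P(draw i is blue); by symmetry each draw (even without replacement) has P(blue) = 7/29.
E[X] = 6 · 7/29 = 42/29 ≈ 1.4483.

42/29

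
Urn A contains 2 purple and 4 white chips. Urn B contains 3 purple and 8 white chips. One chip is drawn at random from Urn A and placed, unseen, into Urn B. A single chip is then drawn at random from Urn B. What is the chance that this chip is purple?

5/18

Condition on how many of the transferred chips are purple (from Urn A: 2 purple of 6; then Urn B has 12 total).
  0 purple: C(2,0)C(4,1)/C(6,1) = 2/3; then P = 3/12
  1 purple: C(2,1)C(4,0)/C(6,1) = 1/3; then P = 4/12
P(purple from Urn B) = 5/18 ≈ 0.2778.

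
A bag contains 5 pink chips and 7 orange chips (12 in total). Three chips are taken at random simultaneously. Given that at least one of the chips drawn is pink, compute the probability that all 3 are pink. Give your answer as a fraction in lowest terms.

2/37

P(all 3 pink) = C(5,3)/C(12,3) = 1/22; P(at least one pink) = 1 − C(7,3)/C(12,3) = 37/44.
Since 'all 3 pink' ⊆ 'at least one pink', P(all 3 | at least one) = 1/22 / 37/44 = 2/37 ≈ 0.0541.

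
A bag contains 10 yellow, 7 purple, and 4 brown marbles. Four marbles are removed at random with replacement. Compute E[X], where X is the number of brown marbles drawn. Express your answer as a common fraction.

16/21

By linearity of expectation, E[X] = Σ P(draw i is brown); each independent draw has P(brown) = 4/21.
E[X] = 4 · 4/21 = 16/21 ≈ 0.7619.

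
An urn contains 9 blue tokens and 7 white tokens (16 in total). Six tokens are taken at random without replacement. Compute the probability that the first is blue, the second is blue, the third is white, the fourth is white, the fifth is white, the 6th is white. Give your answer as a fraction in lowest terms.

Multiply the conditional probability of each draw in order, without replacement, so each draw removes one from its color and from the total.
P = (9/16) · (8/15) · (7/14) · (6/13) · (5/12) · (4/11) = 3/286 ≈ 0.0105.

3/286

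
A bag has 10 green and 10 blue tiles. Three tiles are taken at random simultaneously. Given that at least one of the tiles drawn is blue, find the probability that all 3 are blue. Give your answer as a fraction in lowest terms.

P(all 3 blue) = C(10,3)/C(20,3) = 2/19; P(at least one blue) = 1 − C(10,3)/C(20,3) = 17/19.
Since 'all 3 blue' ⊆ 'at least one blue', P(all 3 | at least one) = 2/19 / 17/19 = 2/17 ≈ 0.1176.

2/17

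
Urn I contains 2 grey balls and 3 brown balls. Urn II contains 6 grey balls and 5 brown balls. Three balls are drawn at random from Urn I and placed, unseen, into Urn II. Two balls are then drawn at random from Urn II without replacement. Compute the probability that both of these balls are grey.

45/182

Condition on how many of the transferred balls are grey (from Urn I: 2 grey of 5; then Urn II has 14 total).
  0 grey: C(2,0)C(3,3)/C(5,3) = 1/10; then P = C(6,2)/C(14,2) = 15/91
  1 grey: C(2,1)C(3,2)/C(5,3) = 3/5; then P = C(7,2)/C(14,2) = 3/13
  2 grey: C(2,2)C(3,1)/C(5,3) = 3/10; then P = C(8,2)/C(14,2) = 4/13
P(both grey) = 45/182 ≈ 0.2473.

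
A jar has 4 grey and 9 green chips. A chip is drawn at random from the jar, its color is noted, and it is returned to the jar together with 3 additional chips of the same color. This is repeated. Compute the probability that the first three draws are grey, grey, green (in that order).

63/988

Track the composition after each reinforcement of +3.
P = (4/13) · (7/16) · (9/19) = 63/988 ≈ 0.0638.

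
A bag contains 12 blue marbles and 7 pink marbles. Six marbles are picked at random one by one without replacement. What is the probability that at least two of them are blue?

Sum the hypergeometric tail for j = 2,…,6 blue marbles.
Favorable = C(12,2)·C(7,4) + C(12,3)·C(7,3) + C(12,4)·C(7,2) + C(12,5)·C(7,1) + C(12,6)·C(7,0) = 26873; total = C(19,6) = 27132.
P = 26873/27132 = 3839/3876 ≈ 0.9905.

3839/3876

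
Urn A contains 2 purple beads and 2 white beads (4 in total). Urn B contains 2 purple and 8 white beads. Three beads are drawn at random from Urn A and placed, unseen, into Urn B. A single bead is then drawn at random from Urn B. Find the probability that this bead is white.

Condition on how many of the transferred beads are white (from Urn A: 2 white of 4; then Urn B has 13 total).
  1 white: C(2,1)C(2,2)/C(4,3) = 1/2; then P = 9/13
  2 white: C(2,2)C(2,1)/C(4,3) = 1/2; then P = 10/13
P(white from Urn B) = 19/26 ≈ 0.7308.

19/26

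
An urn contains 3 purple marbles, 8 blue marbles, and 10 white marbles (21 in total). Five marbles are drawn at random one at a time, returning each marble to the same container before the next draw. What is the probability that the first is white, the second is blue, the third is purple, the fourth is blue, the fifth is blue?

Multiply the conditional probability of each draw in order, with replacement (the composition resets each draw).
P = (10/21) · (8/21) · (3/21) · (8/21) · (8/21) = 5120/1361367 ≈ 0.0038.

5120/1361367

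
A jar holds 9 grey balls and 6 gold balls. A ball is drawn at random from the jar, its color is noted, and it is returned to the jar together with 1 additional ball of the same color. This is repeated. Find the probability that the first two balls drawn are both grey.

3/8

After a grey draw the jar holds 10 grey out of 16.
P = (9/15)·(10/16) = 3/8 ≈ 0.3750.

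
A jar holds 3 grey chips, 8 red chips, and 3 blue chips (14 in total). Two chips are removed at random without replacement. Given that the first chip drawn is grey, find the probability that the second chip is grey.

After removing 1 grey, the jar has 2 grey out of 13 remaining.
P(second is grey | given) = 2/13 ≈ 0.1538.

2/13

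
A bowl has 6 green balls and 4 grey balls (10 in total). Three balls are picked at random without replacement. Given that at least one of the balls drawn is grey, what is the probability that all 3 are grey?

P(all 3 grey) = C(4,3)/C(10,3) = 1/30; P(at least one grey) = 1 − C(6,3)/C(10,3) = 5/6.
Since 'all 3 grey' ⊆ 'at least one grey', P(all 3 | at least one) = 1/30 / 5/6 = 1/25 ≈ 0.0400.

1/25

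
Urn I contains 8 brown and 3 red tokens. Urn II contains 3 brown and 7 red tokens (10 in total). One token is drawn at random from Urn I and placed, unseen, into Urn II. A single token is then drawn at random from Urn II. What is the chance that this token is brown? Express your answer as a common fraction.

Condition on how many of the transferred tokens are brown (from Urn I: 8 brown of 11; then Urn II has 11 total).
  0 brown: C(8,0)C(3,1)/C(11,1) = 3/11; then P = 3/11
  1 brown: C(8,1)C(3,0)/C(11,1) = 8/11; then P = 4/11
P(brown from Urn II) = 41/121 ≈ 0.3388.

41/121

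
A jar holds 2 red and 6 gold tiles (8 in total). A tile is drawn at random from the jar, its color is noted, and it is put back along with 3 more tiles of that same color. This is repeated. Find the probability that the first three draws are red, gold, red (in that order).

15/308

Track the composition after each reinforcement of +3.
P = (2/8) · (6/11) · (5/14) = 15/308 ≈ 0.0487.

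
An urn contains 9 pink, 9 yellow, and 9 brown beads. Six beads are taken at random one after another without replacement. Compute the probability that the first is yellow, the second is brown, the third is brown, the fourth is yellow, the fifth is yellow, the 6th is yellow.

84/82225

Multiply the conditional probability of each draw in order, without replacement, so each draw removes one from its color and from the total.
P = (9/27) · (9/26) · (8/25) · (8/24) · (7/23) · (6/22) = 84/82225 ≈ 0.0010.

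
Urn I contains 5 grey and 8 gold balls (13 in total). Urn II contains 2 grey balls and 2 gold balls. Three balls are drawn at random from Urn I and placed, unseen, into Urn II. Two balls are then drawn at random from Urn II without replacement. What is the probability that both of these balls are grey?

16/91

Condition on how many of the transferred balls are grey (from Urn I: 5 grey of 13; then Urn II has 7 total).
  0 grey: C(5,0)C(8,3)/C(13,3) = 28/143; then P = C(2,2)/C(7,2) = 1/21
  1 grey: C(5,1)C(8,2)/C(13,3) = 70/143; then P = C(3,2)/C(7,2) = 1/7
  2 grey: C(5,2)C(8,1)/C(13,3) = 40/143; then P = C(4,2)/C(7,2) = 2/7
  3 grey: C(5,3)C(8,0)/C(13,3) = 5/143; then P = C(5,2)/C(7,2) = 10/21
P(both grey) = 16/91 ≈ 0.1758.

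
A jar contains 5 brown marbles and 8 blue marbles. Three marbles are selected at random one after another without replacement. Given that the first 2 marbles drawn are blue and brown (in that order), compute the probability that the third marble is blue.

After removing 1 brown, 1 blue, the jar has 7 blue out of 11 remaining.
P(third is blue | given) = 7/11 ≈ 0.6364.

7/11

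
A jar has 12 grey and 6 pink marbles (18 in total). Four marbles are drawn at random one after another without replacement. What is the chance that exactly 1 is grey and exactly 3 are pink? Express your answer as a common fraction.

4/51

Unordered draws without replacement: count favorable combinations over C(18,4).
Favorable = C(12,1) · C(6,3) = 240; total = C(18,4) = 3060.
P = 240/3060 = 4/51 ≈ 0.0784.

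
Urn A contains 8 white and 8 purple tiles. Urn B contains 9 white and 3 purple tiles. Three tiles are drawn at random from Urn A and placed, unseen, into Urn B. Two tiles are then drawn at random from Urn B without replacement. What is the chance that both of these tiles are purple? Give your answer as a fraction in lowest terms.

Condition on how many of the transferred tiles are purple (from Urn A: 8 purple of 16; then Urn B has 15 total).
  0 purple: C(8,0)C(8,3)/C(16,3) = 1/10; then P = C(3,2)/C(15,2) = 1/35
  1 purple: C(8,1)C(8,2)/C(16,3) = 2/5; then P = C(4,2)/C(15,2) = 2/35
  2 purple: C(8,2)C(8,1)/C(16,3) = 2/5; then P = C(5,2)/C(15,2) = 2/21
  3 purple: C(8,3)C(8,0)/C(16,3) = 1/10; then P = C(6,2)/C(15,2) = 1/7
P(both purple) = 41/525 ≈ 0.0781.

41/525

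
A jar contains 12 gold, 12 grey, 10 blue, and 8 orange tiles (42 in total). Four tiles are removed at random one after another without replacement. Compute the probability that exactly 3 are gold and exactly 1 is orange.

176/11193

Unordered draws without replacement: count favorable combinations over C(42,4).
Favorable = C(12,3) · C(12,0) · C(10,0) · C(8,1) = 1760; total = C(42,4) = 111930.
P = 1760/111930 = 176/11193 ≈ 0.0157.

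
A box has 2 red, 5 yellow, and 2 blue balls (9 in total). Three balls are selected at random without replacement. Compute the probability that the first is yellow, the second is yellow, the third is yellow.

5/42

Multiply the conditional probability of each draw in order, without replacement, so each draw removes one from its color and from the total.
P = (5/9) · (4/8) · (3/7) = 5/42 ≈ 0.1190.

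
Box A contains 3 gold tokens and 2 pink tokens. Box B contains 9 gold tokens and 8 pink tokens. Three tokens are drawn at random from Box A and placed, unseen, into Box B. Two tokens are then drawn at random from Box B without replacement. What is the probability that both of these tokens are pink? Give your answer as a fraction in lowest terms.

Condition on how many of the transferred tokens are pink (from Box A: 2 pink of 5; then Box B has 20 total).
  0 pink: C(2,0)C(3,3)/C(5,3) = 1/10; then P = C(8,2)/C(20,2) = 14/95
  1 pink: C(2,1)C(3,2)/C(5,3) = 3/5; then P = C(9,2)/C(20,2) = 18/95
  2 pink: C(2,2)C(3,1)/C(5,3) = 3/10; then P = C(10,2)/C(20,2) = 9/38
P(both pink) = 379/1900 ≈ 0.1995.

379/1900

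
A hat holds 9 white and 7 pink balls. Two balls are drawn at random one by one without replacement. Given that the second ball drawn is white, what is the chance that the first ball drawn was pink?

P(first=pink and the second ball drawn is white) = (7/16)·(9/15) = 21/80.
P(the second ball drawn is white) = Σ over first color = 3/10 + 21/80 = 9/16.
By Bayes, P(first=pink | the second ball drawn is white) = 21/80 / 9/16 = 7/15 ≈ 0.4667.

7/15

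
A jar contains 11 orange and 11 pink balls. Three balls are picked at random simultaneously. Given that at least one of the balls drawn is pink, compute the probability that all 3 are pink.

P(all 3 pink) = C(11,3)/C(22,3) = 3/28; P(at least one pink) = 1 − C(11,3)/C(22,3) = 25/28.
Since 'all 3 pink' ⊆ 'at least one pink', P(all 3 | at least one) = 3/28 / 25/28 = 3/25 ≈ 0.1200.

3/25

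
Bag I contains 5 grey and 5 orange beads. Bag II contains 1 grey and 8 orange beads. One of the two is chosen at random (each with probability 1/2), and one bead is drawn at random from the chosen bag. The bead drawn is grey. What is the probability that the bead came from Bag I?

P(grey | Bag I) = 1/2; P(grey | Bag II) = 1/9.
P(grey) = 1/2·1/2 + 1/2·1/9 = 11/36.
By Bayes' rule, P(Bag I | grey) = 1/4 / 11/36 = 9/11 ≈ 0.8182.

9/11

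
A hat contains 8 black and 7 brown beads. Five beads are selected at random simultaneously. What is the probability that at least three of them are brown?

61/143

Sum the hypergeometric tail for j = 3,…,5 brown beads.
Favorable = C(7,3)·C(8,2) + C(7,4)·C(8,1) + C(7,5)·C(8,0) = 1281; total = C(15,5) = 3003.
P = 1281/3003 = 61/143 ≈ 0.4266.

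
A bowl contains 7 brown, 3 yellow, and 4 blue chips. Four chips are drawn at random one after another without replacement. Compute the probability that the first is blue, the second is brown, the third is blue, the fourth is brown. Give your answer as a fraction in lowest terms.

3/143

Multiply the conditional probability of each draw in order, without replacement, so each draw removes one from its color and from the total.
P = (4/14) · (7/13) · (3/12) · (6/11) = 3/143 ≈ 0.0210.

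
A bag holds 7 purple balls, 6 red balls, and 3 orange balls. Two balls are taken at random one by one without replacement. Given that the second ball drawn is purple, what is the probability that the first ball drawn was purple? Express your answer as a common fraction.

2/5

P(first=purple and the second ball drawn is purple) = (7/16)·(6/15) = 7/40.
P(the second ball drawn is purple) = Σ over first color = 7/40 + 7/40 + 7/80 = 7/16.
By Bayes, P(first=purple | the second ball drawn is purple) = 7/40 / 7/16 = 2/5 ≈ 0.4000.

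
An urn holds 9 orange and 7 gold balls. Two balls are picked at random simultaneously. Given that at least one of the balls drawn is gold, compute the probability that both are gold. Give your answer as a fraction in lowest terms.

P(both gold) = C(7,2)/C(16,2) = 7/40; P(at least one gold) = 1 − C(9,2)/C(16,2) = 7/10.
Since 'both gold' ⊆ 'at least one gold', P(both | at least one) = 7/40 / 7/10 = 1/4 ≈ 0.2500.

1/4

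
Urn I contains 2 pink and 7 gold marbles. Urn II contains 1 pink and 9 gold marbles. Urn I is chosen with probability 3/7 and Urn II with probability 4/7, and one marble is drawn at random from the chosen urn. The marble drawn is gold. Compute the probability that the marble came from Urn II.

54/89

P(gold | Urn I) = 7/9; P(gold | Urn II) = 9/10.
P(gold) = 3/7·7/9 + 4/7·9/10 = 89/105.
By Bayes' rule, P(Urn II | gold) = 18/35 / 89/105 = 54/89 ≈ 0.6067.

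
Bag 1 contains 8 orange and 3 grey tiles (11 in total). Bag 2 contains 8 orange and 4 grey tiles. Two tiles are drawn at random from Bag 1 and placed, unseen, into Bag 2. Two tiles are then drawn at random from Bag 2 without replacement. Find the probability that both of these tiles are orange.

Condition on how many of the transferred tiles are orange (from Bag 1: 8 orange of 11; then Bag 2 has 14 total).
  0 orange: C(8,0)C(3,2)/C(11,2) = 3/55; then P = C(8,2)/C(14,2) = 4/13
  1 orange: C(8,1)C(3,1)/C(11,2) = 24/55; then P = C(9,2)/C(14,2) = 36/91
  2 orange: C(8,2)C(3,0)/C(11,2) = 28/55; then P = C(10,2)/C(14,2) = 45/91
P(both orange) = 2208/5005 ≈ 0.4412.

2208/5005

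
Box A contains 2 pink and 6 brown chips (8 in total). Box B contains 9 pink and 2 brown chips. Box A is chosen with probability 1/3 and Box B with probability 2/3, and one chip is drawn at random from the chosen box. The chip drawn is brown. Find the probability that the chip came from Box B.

P(brown | Box A) = 3/4; P(brown | Box B) = 2/11.
P(brown) = 1/3·3/4 + 2/3·2/11 = 49/132.
By Bayes' rule, P(Box B | brown) = 4/33 / 49/132 = 16/49 ≈ 0.3265.

16/49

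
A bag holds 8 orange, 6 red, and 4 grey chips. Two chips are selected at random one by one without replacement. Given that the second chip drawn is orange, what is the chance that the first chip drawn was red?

P(first=red and the second chip drawn is orange) = (6/18)·(8/17) = 8/51.
P(the second chip drawn is orange) = Σ over first color = 28/153 + 8/51 + 16/153 = 4/9.
By Bayes, P(first=red | the second chip drawn is orange) = 8/51 / 4/9 = 6/17 ≈ 0.3529.

6/17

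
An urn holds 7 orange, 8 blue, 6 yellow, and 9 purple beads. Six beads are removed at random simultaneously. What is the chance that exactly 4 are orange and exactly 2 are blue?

28/16965

Unordered draws without replacement: count favorable combinations over C(30,6).
Favorable = C(7,4) · C(8,2) · C(6,0) · C(9,0) = 980; total = C(30,6) = 593775.
P = 980/593775 = 28/16965 ≈ 0.0017.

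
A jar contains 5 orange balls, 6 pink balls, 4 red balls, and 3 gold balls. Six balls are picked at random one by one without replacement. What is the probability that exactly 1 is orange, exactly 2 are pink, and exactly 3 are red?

Unordered draws without replacement: count favorable combinations over C(18,6).
Favorable = C(5,1) · C(6,2) · C(4,3) · C(3,0) = 300; total = C(18,6) = 18564.
P = 300/18564 = 25/1547 ≈ 0.0162.

25/1547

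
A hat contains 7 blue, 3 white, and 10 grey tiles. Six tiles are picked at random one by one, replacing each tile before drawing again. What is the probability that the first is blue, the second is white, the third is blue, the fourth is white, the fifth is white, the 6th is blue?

Multiply the conditional probability of each draw in order, with replacement (the composition resets each draw).
P = (7/20) · (3/20) · (7/20) · (3/20) · (3/20) · (7/20) = 9261/64000000 ≈ 0.0001.

9261/64000000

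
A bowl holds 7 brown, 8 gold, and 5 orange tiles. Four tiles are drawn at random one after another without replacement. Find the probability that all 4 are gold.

14/969

Multiply the conditional probability of each draw in order, without replacement, so each draw removes one from its color and from the total.
P = (8/20) · (7/19) · (6/18) · (5/17) = 14/969 ≈ 0.0144.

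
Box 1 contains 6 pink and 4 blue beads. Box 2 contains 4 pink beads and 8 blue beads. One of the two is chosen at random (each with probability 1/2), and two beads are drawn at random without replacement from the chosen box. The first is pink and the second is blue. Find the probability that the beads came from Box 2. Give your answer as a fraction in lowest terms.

10/21

P(E | Box 1) = 4/15; P(E | Box 2) = 8/33.
P(E) = 1/2·4/15 + 1/2·8/33 = 14/55.
By Bayes' rule, P(Box 2 | E) = 4/33 / 14/55 = 10/21 ≈ 0.4762.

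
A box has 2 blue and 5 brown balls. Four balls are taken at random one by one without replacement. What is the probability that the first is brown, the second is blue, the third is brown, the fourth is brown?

1/7

Multiply the conditional probability of each draw in order, without replacement, so each draw removes one from its color and from the total.
P = (5/7) · (2/6) · (4/5) · (3/4) = 1/7 ≈ 0.1429.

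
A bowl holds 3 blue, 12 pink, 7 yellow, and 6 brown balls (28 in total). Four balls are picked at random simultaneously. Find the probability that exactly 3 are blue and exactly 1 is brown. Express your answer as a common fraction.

2/6825

Unordered draws without replacement: count favorable combinations over C(28,4).
Favorable = C(3,3) · C(12,0) · C(7,0) · C(6,1) = 6; total = C(28,4) = 20475.
P = 6/20475 = 2/6825 ≈ 0.0003.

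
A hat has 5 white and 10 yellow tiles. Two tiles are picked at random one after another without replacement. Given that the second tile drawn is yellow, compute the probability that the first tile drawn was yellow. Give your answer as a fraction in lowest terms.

9/14

P(first=yellow and the second tile drawn is yellow) = (10/15)·(9/14) = 3/7.
P(the second tile drawn is yellow) = Σ over first color = 5/21 + 3/7 = 2/3.
By Bayes, P(first=yellow | the second tile drawn is yellow) = 3/7 / 2/3 = 9/14 ≈ 0.6429.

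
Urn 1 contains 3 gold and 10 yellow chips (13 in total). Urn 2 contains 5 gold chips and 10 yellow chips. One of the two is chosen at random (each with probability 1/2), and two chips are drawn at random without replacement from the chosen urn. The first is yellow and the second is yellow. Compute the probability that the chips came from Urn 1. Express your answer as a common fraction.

P(E | Urn 1) = 15/26; P(E | Urn 2) = 3/7.
P(E) = 1/2·15/26 + 1/2·3/7 = 183/364.
By Bayes' rule, P(Urn 1 | E) = 15/52 / 183/364 = 35/61 ≈ 0.5738.

35/61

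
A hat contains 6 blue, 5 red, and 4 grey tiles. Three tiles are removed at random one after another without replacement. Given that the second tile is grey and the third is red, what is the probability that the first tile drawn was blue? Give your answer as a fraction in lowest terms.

6/13

P(first=blue and the second tile is grey and the third is red) = (6/15)·(4/14)·(5/13) = 4/91.
P(E) = Σ over first color = 4/91 + 8/273 + 2/91 = 2/21.
By Bayes, P(first=blue | E) = 4/91 / 2/21 = 6/13 ≈ 0.4615.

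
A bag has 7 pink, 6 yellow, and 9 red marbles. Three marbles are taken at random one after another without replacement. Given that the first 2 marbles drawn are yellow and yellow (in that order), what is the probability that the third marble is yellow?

1/5

After removing 2 yellow, the bag has 4 yellow out of 20 remaining.
P(third is yellow | given) = 4/20 = 1/5 ≈ 0.2000.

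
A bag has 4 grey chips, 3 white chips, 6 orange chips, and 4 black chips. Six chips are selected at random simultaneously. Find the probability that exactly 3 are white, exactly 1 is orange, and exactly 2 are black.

9/3094

Unordered draws without replacement: count favorable combinations over C(17,6).
Favorable = C(4,0) · C(3,3) · C(6,1) · C(4,2) = 36; total = C(17,6) = 12376.
P = 36/12376 = 9/3094 ≈ 0.0029.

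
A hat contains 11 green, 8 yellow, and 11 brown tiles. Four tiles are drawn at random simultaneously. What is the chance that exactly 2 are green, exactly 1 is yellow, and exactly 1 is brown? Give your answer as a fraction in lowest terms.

Unordered draws without replacement: count favorable combinations over C(30,4).
Favorable = C(11,2) · C(8,1) · C(11,1) = 4840; total = C(30,4) = 27405.
P = 4840/27405 = 968/5481 ≈ 0.1766.

968/5481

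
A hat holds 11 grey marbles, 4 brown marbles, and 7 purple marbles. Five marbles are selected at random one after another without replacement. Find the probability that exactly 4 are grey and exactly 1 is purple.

Unordered draws without replacement: count favorable combinations over C(22,5).
Favorable = C(11,4) · C(4,0) · C(7,1) = 2310; total = C(22,5) = 26334.
P = 2310/26334 = 5/57 ≈ 0.0877.

5/57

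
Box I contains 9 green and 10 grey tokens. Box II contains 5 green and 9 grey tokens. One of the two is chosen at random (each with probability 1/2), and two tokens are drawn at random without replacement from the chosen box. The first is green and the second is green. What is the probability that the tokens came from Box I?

182/277

P(E | Box I) = 4/19; P(E | Box II) = 10/91.
P(E) = 1/2·4/19 + 1/2·10/91 = 277/1729.
By Bayes' rule, P(Box I | E) = 2/19 / 277/1729 = 182/277 ≈ 0.6570.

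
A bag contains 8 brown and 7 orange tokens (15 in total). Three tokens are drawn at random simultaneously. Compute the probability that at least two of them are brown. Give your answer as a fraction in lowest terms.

Sum the hypergeometric tail for j = 2,…,3 brown tokens.
Favorable = C(8,2)·C(7,1) + C(8,3)·C(7,0) = 252; total = C(15,3) = 455.
P = 252/455 = 36/65 ≈ 0.5538.

36/65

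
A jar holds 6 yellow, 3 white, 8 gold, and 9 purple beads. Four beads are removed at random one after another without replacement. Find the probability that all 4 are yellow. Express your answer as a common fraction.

Unordered draws without replacement: count favorable combinations over C(26,4).
Favorable = C(6,4) · C(3,0) · C(8,0) · C(9,0) = 15; total = C(26,4) = 14950.
P = 15/14950 = 3/2990 ≈ 0.0010.

3/2990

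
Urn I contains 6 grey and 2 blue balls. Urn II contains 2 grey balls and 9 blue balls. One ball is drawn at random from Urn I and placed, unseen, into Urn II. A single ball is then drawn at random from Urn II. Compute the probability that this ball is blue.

Condition on how many of the transferred balls are blue (from Urn I: 2 blue of 8; then Urn II has 12 total).
  0 blue: C(2,0)C(6,1)/C(8,1) = 3/4; then P = 9/12
  1 blue: C(2,1)C(6,0)/C(8,1) = 1/4; then P = 10/12
P(blue from Urn II) = 37/48 ≈ 0.7708.

37/48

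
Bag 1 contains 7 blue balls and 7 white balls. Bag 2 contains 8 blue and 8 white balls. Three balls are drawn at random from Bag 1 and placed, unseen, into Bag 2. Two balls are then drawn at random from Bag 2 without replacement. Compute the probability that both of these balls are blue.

529/2223

Condition on how many of the transferred balls are blue (from Bag 1: 7 blue of 14; then Bag 2 has 19 total).
  0 blue: C(7,0)C(7,3)/C(14,3) = 5/52; then P = C(8,2)/C(19,2) = 28/171
  1 blue: C(7,1)C(7,2)/C(14,3) = 21/52; then P = C(9,2)/C(19,2) = 4/19
  2 blue: C(7,2)C(7,1)/C(14,3) = 21/52; then P = C(10,2)/C(19,2) = 5/19
  3 blue: C(7,3)C(7,0)/C(14,3) = 5/52; then P = C(11,2)/C(19,2) = 55/171
P(both blue) = 529/2223 ≈ 0.2380.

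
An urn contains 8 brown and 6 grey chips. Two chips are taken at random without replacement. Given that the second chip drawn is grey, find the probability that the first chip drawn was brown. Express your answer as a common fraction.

P(first=brown and the second chip drawn is grey) = (8/14)·(6/13) = 24/91.
P(the second chip drawn is grey) = Σ over first color = 24/91 + 15/91 = 3/7.
By Bayes, P(first=brown | the second chip drawn is grey) = 24/91 / 3/7 = 8/13 ≈ 0.6154.

8/13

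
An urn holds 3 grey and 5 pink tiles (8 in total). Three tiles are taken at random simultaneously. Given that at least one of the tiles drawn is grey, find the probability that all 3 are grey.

P(all 3 grey) = C(3,3)/C(8,3) = 1/56; P(at least one grey) = 1 − C(5,3)/C(8,3) = 23/28.
Since 'all 3 grey' ⊆ 'at least one grey', P(all 3 | at least one) = 1/56 / 23/28 = 1/46 ≈ 0.0217.

1/46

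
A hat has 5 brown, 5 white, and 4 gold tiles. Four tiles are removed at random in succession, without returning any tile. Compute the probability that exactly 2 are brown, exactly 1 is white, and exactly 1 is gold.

Unordered draws without replacement: count favorable combinations over C(14,4).
Favorable = C(5,2) · C(5,1) · C(4,1) = 200; total = C(14,4) = 1001.
P = 200/1001 = 200/1001 ≈ 0.1998.

200/1001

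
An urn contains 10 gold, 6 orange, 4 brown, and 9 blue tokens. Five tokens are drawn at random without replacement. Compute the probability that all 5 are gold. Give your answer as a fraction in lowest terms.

4/1885

Unordered draws without replacement: count favorable combinations over C(29,5).
Favorable = C(10,5) · C(6,0) · C(4,0) · C(9,0) = 252; total = C(29,5) = 118755.
P = 252/118755 = 4/1885 ≈ 0.0021.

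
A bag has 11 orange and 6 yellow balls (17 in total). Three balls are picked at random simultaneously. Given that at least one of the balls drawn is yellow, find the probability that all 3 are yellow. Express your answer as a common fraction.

P(all 3 yellow) = C(6,3)/C(17,3) = 1/34; P(at least one yellow) = 1 − C(11,3)/C(17,3) = 103/136.
Since 'all 3 yellow' ⊆ 'at least one yellow', P(all 3 | at least one) = 1/34 / 103/136 = 4/103 ≈ 0.0388.

4/103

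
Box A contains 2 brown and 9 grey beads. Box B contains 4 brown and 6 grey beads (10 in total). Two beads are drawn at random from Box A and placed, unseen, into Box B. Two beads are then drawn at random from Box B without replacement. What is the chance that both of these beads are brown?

137/1210

Condition on how many of the transferred beads are brown (from Box A: 2 brown of 11; then Box B has 12 total).
  0 brown: C(2,0)C(9,2)/C(11,2) = 36/55; then P = C(4,2)/C(12,2) = 1/11
  1 brown: C(2,1)C(9,1)/C(11,2) = 18/55; then P = C(5,2)/C(12,2) = 5/33
  2 brown: C(2,2)C(9,0)/C(11,2) = 1/55; then P = C(6,2)/C(12,2) = 5/22
P(both brown) = 137/1210 ≈ 0.1132.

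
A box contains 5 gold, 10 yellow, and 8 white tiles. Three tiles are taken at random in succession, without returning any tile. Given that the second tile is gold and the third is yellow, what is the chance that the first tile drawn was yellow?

P(first=yellow and the second tile is gold and the third is yellow) = (10/23)·(5/22)·(9/21) = 75/1771.
P(E) = Σ over first color = 100/5313 + 75/1771 + 200/5313 = 25/253.
By Bayes, P(first=yellow | E) = 75/1771 / 25/253 = 3/7 ≈ 0.4286.

3/7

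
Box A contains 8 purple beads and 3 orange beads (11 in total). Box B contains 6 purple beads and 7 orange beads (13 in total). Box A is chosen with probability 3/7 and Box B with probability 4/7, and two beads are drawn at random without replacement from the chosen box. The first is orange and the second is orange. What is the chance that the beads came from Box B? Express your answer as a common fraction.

770/887

P(E | Box A) = 3/55; P(E | Box B) = 7/26.
P(E) = 3/7·3/55 + 4/7·7/26 = 887/5005.
By Bayes' rule, P(Box B | E) = 2/13 / 887/5005 = 770/887 ≈ 0.8681.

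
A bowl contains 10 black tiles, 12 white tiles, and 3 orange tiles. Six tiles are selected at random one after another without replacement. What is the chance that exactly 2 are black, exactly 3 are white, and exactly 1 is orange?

Unordered draws without replacement: count favorable combinations over C(25,6).
Favorable = C(10,2) · C(12,3) · C(3,1) = 29700; total = C(25,6) = 177100.
P = 29700/177100 = 27/161 ≈ 0.1677.

27/161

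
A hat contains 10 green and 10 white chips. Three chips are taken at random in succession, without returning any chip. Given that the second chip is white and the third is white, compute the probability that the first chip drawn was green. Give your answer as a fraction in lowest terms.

P(first=green and the second chip is white and the third is white) = (10/20)·(10/19)·(9/18) = 5/38.
P(E) = Σ over first color = 5/38 + 2/19 = 9/38.
By Bayes, P(first=green | E) = 5/38 / 9/38 = 5/9 ≈ 0.5556.

5/9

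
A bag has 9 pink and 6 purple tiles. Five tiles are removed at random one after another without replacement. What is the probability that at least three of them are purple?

41/143

Sum the hypergeometric tail for j = 3,…,5 purple tiles.
Favorable = C(6,3)·C(9,2) + C(6,4)·C(9,1) + C(6,5)·C(9,0) = 861; total = C(15,5) = 3003.
P = 861/3003 = 41/143 ≈ 0.2867.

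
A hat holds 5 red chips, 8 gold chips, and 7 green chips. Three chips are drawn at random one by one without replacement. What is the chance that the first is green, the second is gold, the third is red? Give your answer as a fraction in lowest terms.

7/171

Multiply the conditional probability of each draw in order, without replacement, so each draw removes one from its color and from the total.
P = (7/20) · (8/19) · (5/18) = 7/171 ≈ 0.0409.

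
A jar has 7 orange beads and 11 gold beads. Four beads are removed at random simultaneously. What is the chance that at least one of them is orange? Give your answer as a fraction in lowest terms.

Use the complement: P(at least one orange) = 1 − P(no orange).
P(none) = C(11,4)/C(18,4) = 330/3060.
So P = 1 − 330/3060 = 91/102 ≈ 0.8922.

91/102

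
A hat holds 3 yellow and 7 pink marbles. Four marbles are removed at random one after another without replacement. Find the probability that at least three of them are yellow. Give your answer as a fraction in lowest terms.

Sum the hypergeometric tail for j = 3,…,3 yellow marbles.
Favorable = C(3,3)·C(7,1) = 7; total = C(10,4) = 210.
P = 7/210 = 1/30 ≈ 0.0333.

1/30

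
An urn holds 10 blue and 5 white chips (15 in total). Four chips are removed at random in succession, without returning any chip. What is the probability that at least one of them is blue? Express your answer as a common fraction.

Use the complement: P(at least one blue) = 1 − P(no blue).
P(none) = C(5,4)/C(15,4) = 5/1365.
So P = 1 − 5/1365 = 272/273 ≈ 0.9963.

272/273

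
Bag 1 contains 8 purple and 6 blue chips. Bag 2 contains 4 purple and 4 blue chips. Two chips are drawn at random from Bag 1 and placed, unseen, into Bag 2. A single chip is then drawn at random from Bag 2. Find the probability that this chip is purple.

Condition on how many of the transferred chips are purple (from Bag 1: 8 purple of 14; then Bag 2 has 10 total).
  0 purple: C(8,0)C(6,2)/C(14,2) = 15/91; then P = 4/10
  1 purple: C(8,1)C(6,1)/C(14,2) = 48/91; then P = 5/10
  2 purple: C(8,2)C(6,0)/C(14,2) = 4/13; then P = 6/10
P(purple from Bag 2) = 18/35 ≈ 0.5143.

18/35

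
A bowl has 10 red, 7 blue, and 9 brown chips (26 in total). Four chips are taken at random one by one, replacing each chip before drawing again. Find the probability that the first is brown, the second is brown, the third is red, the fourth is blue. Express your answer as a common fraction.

2835/228488

Multiply the conditional probability of each draw in order, with replacement (the composition resets each draw).
P = (9/26) · (9/26) · (10/26) · (7/26) = 2835/228488 ≈ 0.0124.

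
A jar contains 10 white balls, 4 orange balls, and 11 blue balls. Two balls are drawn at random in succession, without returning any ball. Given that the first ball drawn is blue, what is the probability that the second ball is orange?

After removing 1 blue, the jar has 4 orange out of 24 remaining.
P(second is orange | given) = 4/24 = 1/6 ≈ 0.1667.

1/6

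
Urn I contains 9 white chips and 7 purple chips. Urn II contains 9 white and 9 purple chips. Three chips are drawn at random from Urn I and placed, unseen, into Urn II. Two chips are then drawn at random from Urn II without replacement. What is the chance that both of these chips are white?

Condition on how many of the transferred chips are white (from Urn I: 9 white of 16; then Urn II has 21 total).
  0 white: C(9,0)C(7,3)/C(16,3) = 1/16; then P = C(9,2)/C(21,2) = 6/35
  1 white: C(9,1)C(7,2)/C(16,3) = 27/80; then P = C(10,2)/C(21,2) = 3/14
  2 white: C(9,2)C(7,1)/C(16,3) = 9/20; then P = C(11,2)/C(21,2) = 11/42
  3 white: C(9,3)C(7,0)/C(16,3) = 3/20; then P = C(12,2)/C(21,2) = 11/35
P(both white) = 1389/5600 ≈ 0.2480.

1389/5600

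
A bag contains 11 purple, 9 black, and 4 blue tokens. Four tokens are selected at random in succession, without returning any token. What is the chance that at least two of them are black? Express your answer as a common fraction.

123/253

Sum the hypergeometric tail for j = 2,…,4 black tokens.
Favorable = C(9,2)·C(15,2) + C(9,3)·C(15,1) + C(9,4)·C(15,0) = 5166; total = C(24,4) = 10626.
P = 5166/10626 = 123/253 ≈ 0.4862.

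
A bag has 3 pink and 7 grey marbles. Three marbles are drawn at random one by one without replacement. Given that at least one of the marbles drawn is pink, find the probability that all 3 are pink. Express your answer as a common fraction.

P(all 3 pink) = C(3,3)/C(10,3) = 1/120; P(at least one pink) = 1 − C(7,3)/C(10,3) = 17/24.
Since 'all 3 pink' ⊆ 'at least one pink', P(all 3 | at least one) = 1/120 / 17/24 = 1/85 ≈ 0.0118.

1/85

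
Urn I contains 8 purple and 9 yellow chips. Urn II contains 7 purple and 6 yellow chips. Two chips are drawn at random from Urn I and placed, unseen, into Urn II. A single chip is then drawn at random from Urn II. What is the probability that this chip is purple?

Condition on how many of the transferred chips are purple (from Urn I: 8 purple of 17; then Urn II has 15 total).
  0 purple: C(8,0)C(9,2)/C(17,2) = 9/34; then P = 7/15
  1 purple: C(8,1)C(9,1)/C(17,2) = 9/17; then P = 8/15
  2 purple: C(8,2)C(9,0)/C(17,2) = 7/34; then P = 9/15
P(purple from Urn II) = 9/17 ≈ 0.5294.

9/17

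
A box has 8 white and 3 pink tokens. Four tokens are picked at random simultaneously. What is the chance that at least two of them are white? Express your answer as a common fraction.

Sum the hypergeometric tail for j = 2,…,4 white tokens.
Favorable = C(8,2)·C(3,2) + C(8,3)·C(3,1) + C(8,4)·C(3,0) = 322; total = C(11,4) = 330.
P = 322/330 = 161/165 ≈ 0.9758.

161/165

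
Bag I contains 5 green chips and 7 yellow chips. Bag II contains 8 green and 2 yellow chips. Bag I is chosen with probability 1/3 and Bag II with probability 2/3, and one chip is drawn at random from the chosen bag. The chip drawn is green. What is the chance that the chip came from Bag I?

P(green | Bag I) = 5/12; P(green | Bag II) = 4/5.
P(green) = 1/3·5/12 + 2/3·4/5 = 121/180.
By Bayes' rule, P(Bag I | green) = 5/36 / 121/180 = 25/121 ≈ 0.2066.

25/121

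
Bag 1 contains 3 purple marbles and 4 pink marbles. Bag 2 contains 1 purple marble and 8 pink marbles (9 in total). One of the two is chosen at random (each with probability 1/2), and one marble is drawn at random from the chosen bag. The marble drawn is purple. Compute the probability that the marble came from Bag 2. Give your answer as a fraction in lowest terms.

P(purple | Bag 1) = 3/7; P(purple | Bag 2) = 1/9.
P(purple) = 1/2·3/7 + 1/2·1/9 = 17/63.
By Bayes' rule, P(Bag 2 | purple) = 1/18 / 17/63 = 7/34 ≈ 0.2059.

7/34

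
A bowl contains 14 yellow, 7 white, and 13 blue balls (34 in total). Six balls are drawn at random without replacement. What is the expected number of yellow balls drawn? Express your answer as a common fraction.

By linearity of expectation, E[X] = Σ P(draw i is yellow); by symmetry each draw (even without replacement) has P(yellow) = 14/34.
E[X] = 6 · 14/34 = 42/17 ≈ 2.4706.

42/17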